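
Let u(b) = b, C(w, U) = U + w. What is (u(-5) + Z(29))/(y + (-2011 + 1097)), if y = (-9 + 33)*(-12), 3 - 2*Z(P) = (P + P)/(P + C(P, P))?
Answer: 23/7212 ≈ 0.0031891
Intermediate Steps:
Z(P) = 7/6 (Z(P) = 3/2 - (P + P)/(2*(P + (P + P))) = 3/2 - 2*P/(2*(P + 2*P)) = 3/2 - 2*P/(2*(3*P)) = 3/2 - 2*P*1/(3*P)/2 = 3/2 - 1/2*2/3 = 3/2 - 1/3 = 7/6)
y = -288 (y = 24*(-12) = -288)
(u(-5) + Z(29))/(y + (-2011 + 1097)) = (-5 + 7/6)/(-288 + (-2011 + 1097)) = -23/(6*(-288 - 914)) = -23/6/(-1202) = -23/6*(-1/1202) = 23/7212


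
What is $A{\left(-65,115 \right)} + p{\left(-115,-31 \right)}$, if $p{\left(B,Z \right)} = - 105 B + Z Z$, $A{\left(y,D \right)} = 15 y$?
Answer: $12061$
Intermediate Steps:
$p{\left(B,Z \right)} = Z^{2} - 105 B$ ($p{\left(B,Z \right)} = - 105 B + Z^{2} = Z^{2} - 105 B$)
$A{\left(-65,115 \right)} + p{\left(-115,-31 \right)} = 15 \left(-65\right) + \left(\left(-31\right)^{2} - -12075\right) = -975 + \left(961 + 12075\right) = -975 + 13036 = 12061$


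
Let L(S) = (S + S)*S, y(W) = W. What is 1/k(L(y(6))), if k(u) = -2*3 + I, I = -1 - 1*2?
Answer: -⅑ ≈ -0.11111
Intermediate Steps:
L(S) = 2*S² (L(S) = (2*S)*S = 2*S²)
I = -3 (I = -1 - 2 = -3)
k(u) = -9 (k(u) = -2*3 - 3 = -6 - 3 = -9)
1/k(L(y(6))) = 1/(-9) = -⅑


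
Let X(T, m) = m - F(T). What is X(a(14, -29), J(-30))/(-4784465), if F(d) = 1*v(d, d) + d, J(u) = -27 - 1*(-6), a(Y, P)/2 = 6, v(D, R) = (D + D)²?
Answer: 87/683495 ≈ 0.00012729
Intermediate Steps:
v(D, R) = 4*D² (v(D, R) = (2*D)² = 4*D²)
a(Y, P) = 12 (a(Y, P) = 2*6 = 12)
J(u) = -21 (J(u) = -27 + 6 = -21)
F(d) = d + 4*d² (F(d) = 1*(4*d²) + d = 4*d² + d = d + 4*d²)
X(T, m) = m - T*(1 + 4*T)
X(a(14, -29), J(-30))/(-4784465) = (-21 - 1*12 - 4*12²)/(-4784465) = (-21 - 12 - 4*144)*(-1/4784465) = (-21 - 12 - 576)*(-1/4784465) = -609*(-1/4784465) = 87/683495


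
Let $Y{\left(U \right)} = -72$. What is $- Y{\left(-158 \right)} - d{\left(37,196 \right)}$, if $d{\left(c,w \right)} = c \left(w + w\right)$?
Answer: $-14432$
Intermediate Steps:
$d{\left(c,w \right)} = 2 c w$ ($d{\left(c,w \right)} = c 2 w = 2 c w$)
$- Y{\left(-158 \right)} - d{\left(37,196 \right)} = \left(-1\right) \left(-72\right) - 2 \cdot 37 \cdot 196 = 72 - 14504 = -14432$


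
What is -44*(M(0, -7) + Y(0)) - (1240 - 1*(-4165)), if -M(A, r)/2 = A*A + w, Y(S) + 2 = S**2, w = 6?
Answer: -4789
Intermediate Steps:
Y(S) = -2 + S**2
M(A, r) = -12 - 2*A**2 (M(A, r) = -2*(A*A + 6) = -2*(A**2 + 6) = -2*(6 + A**2) = -12 - 2*A**2)
-44*(M(0, -7) + Y(0)) - (1240 - 1*(-4165)) = -44*((-12 - 2*0**2) + (-2 + 0**2)) - (1240 - 1*(-4165)) = -44*((-12 - 2*0) + (-2 + 0)) - (1240 + 4165) = -44*((-12 + 0) - 2) - 1*5405 = -44*(-12 - 2) - 5405 = -44*(-14) - 5405 = 616 - 5405 = -4789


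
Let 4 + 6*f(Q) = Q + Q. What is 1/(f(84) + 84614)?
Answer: 3/253924 ≈ 1.1815e-5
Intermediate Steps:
f(Q) = -2/3 + Q/3 (f(Q) = -2/3 + (Q + Q)/6 = -2/3 + (2*Q)/6 = -2/3 + Q/3)
1/(f(84) + 84614) = 1/((-2/3 + (1/3)*84) + 84614) = 1/((-2/3 + 28) + 84614) = 1/(82/3 + 84614) = 1/(253924/3) = 3/253924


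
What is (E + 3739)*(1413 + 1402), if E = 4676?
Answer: 23688225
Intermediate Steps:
(E + 3739)*(1413 + 1402) = (4676 + 3739)*(1413 + 1402) = 8415*2815 = 23688225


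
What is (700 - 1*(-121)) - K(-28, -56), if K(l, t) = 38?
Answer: 783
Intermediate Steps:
(700 - 1*(-121)) - K(-28, -56) = (700 - 1*(-121)) - 1*38 = (700 + 121) - 38 = 821 - 38 = 783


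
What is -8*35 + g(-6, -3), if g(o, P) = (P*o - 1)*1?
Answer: -263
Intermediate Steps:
g(o, P) = -1 + P*o (g(o, P) = (-1 + P*o)*1 = -1 + P*o)
-8*35 + g(-6, -3) = -8*35 + (-1 - 3*(-6)) = -280 + (-1 + 18) = -280 + 17 = -263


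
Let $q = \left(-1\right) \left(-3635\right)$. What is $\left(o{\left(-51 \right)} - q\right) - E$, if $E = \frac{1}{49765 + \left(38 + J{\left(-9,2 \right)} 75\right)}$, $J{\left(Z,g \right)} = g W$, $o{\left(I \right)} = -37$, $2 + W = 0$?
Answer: $- \frac{181775017}{49503} \approx -3672.0$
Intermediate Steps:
$W = -2$ ($W = -2 + 0 = -2$)
$J{\left(Z,g \right)} = - 2 g$ ($J{\left(Z,g \right)} = g \left(-2\right) = - 2 g$)
$q = 3635$
$E = \frac{1}{49503}$ ($E = \frac{1}{49765 + \left(38 + \left(-2\right) 2 \cdot 75\right)} = \frac{1}{49765 + \left(38 - 300\right)} = \frac{1}{49765 - 262} = \frac{1}{49503} \approx 2.0201 \cdot 10^{-5}$)
$\left(o{\left(-51 \right)} - q\right) - E = \left(-37 - 3635\right) - \frac{1}{49503} = -3672 - \frac{1}{49503} = - \frac{181775017}{49503}$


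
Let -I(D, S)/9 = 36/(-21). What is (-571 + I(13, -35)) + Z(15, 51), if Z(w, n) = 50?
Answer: -3539/7 ≈ -505.57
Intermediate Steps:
I(D, S) = 108/7 (I(D, S) = -324/(-21) = -324*(-1)/21 = -9*(-12/7) = 108/7)
(-571 + I(13, -35)) + Z(15, 51) = (-571 + 108/7) + 50 = -3889/7 + 50 = -3539/7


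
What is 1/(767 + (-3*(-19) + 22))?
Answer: 1/846 ≈ 0.0011820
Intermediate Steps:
1/(767 + (-3*(-19) + 22)) = 1/(767 + (57 + 22)) = 1/(767 + 79) = 1/846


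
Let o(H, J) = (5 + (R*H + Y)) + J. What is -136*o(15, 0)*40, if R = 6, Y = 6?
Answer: -549440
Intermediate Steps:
o(H, J) = 11 + J + 6*H (o(H, J) = (5 + (6*H + 6)) + J = (5 + (6 + 6*H)) + J = (11 + 6*H) + J = 11 + J + 6*H)
-136*o(15, 0)*40 = -136*(11 + 0 + 6*15)*40 = -136*(11 + 0 + 90)*40 = -136*101*40 = -13736*40 = -549440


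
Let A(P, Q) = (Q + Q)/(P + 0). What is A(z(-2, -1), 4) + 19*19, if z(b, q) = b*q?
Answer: 365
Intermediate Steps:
A(P, Q) = 2*Q/P (A(P, Q) = (2*Q)/P = 2*Q/P)
A(z(-2, -1), 4) + 19*19 = 2*4/(-2*(-1)) + 19*19 = 2*4/2 + 361 = 2*4*(½) + 361 = 4 + 361 = 365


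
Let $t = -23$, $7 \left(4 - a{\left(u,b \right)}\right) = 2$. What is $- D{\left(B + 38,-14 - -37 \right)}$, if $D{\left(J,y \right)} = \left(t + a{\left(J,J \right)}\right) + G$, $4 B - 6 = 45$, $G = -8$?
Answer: $\frac{191}{7} \approx 27.286$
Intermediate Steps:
$a{\left(u,b \right)} = \frac{26}{7}$ ($a{\left(u,b \right)} = 4 - \frac{2}{7} = \frac{26}{7}$)
$B = \frac{51}{4}$ ($B = \frac{3}{2} + \frac{1}{4} \cdot 45 = \frac{3}{2} + \frac{45}{4} = \frac{51}{4} \approx 12.75$)
$D{\left(J,y \right)} = - \frac{191}{7}$ ($D{\left(J,y \right)} = \left(-23 + \frac{26}{7}\right) - 8 = - \frac{135}{7} - 8 = - \frac{191}{7}$)
$- D{\left(B + 38,-14 - -37 \right)} = \left(-1\right) \left(- \frac{191}{7}\right) = \frac{191}{7}$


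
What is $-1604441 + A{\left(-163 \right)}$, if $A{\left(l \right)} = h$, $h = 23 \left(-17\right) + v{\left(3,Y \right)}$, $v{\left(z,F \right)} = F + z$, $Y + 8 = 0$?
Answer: $-1604837$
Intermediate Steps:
$Y = -8$ ($Y = -8 + 0 = -8$)
$h = -396$ ($h = 23 \left(-17\right) + \left(-8 + 3\right) = -391 - 5 = -396$)
$A{\left(l \right)} = -396$
$-1604441 + A{\left(-163 \right)} = -1604441 - 396 = -1604837$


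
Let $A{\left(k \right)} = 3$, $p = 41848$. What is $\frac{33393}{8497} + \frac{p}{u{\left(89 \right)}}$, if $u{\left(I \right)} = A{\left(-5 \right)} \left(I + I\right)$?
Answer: $\frac{186707159}{2268699} \approx 82.297$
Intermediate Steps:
$u{\left(I \right)} = 6 I$ ($u{\left(I \right)} = 3 \left(I + I\right) = 3 \cdot 2 I = 6 I$)
$\frac{33393}{8497} + \frac{p}{u{\left(89 \right)}} = \frac{33393}{8497} + \frac{41848}{6 \cdot 89} = 33393 \cdot \frac{1}{8497} + \frac{41848}{534} = \frac{33393}{8497} + 41848 \cdot \frac{1}{534} = \frac{33393}{8497} + \frac{20924}{267} = \frac{186707159}{2268699}$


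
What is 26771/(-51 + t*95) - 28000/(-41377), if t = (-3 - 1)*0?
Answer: -158039381/301461 ≈ -524.25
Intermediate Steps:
t = 0 (t = -4*0 = 0)
26771/(-51 + t*95) - 28000/(-41377) = 26771/(-51 + 0*95) - 28000/(-41377) = 26771/(-51 + 0) - 28000*(-1/41377) = 26771/(-51) + 4000/5911 = 26771*(-1/51) + 4000/5911 = -26771/51 + 4000/5911 = -158039381/301461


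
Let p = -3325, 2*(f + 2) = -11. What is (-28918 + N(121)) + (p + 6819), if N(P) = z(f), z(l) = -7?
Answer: -25431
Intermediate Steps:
f = -15/2 (f = -2 + (½)*(-11) = -2 - 11/2 = -15/2 ≈ -7.5000)
N(P) = -7
(-28918 + N(121)) + (p + 6819) = (-28918 - 7) + (-3325 + 6819) = -28925 + 3494 = -25431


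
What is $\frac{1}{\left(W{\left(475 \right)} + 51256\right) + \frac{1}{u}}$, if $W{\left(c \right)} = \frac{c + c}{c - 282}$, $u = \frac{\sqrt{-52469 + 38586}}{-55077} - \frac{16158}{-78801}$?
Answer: $\frac{18673269191576527924954464}{957300058552366215351638952493} - \frac{471828953976323999 i \sqrt{13883}}{2871900175657098646054916857479} \approx 1.9506 \cdot 10^{-5} - 1.9358 \cdot 10^{-11} i$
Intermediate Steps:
$u = \frac{5386}{26267} - \frac{i \sqrt{13883}}{55077}$ ($u = \sqrt{-13883} \left(- \frac{1}{55077}\right) - - \frac{5386}{26267} = i \sqrt{13883} \left(- \frac{1}{55077}\right) + \frac{5386}{26267} = - \frac{i \sqrt{13883}}{55077} + \frac{5386}{26267} = \frac{5386}{26267} - \frac{i \sqrt{13883}}{55077} \approx 0.20505 - 0.0021393 i$)
$W{\left(c \right)} = \frac{2 c}{-282 + c}$
$\frac{1}{\left(W{\left(475 \right)} + 51256\right) + \frac{1}{u}} = \frac{1}{\left(2 \cdot 475 \frac{1}{-282 + 475} + 51256\right) + \frac{1}{\frac{5386}{26267} - \frac{i \sqrt{13883}}{55077}}} = \frac{1}{\left(2 \cdot 475 \cdot \frac{1}{193} + 51256\right) + \frac{1}{\frac{5386}{26267} - \frac{i \sqrt{13883}}{55077}}} = \frac{1}{\left(\frac{950}{193} + 51256\right) + \frac{1}{\frac{5386}{26267} - \frac{i \sqrt{13883}}{55077}}} = \frac{1}{\frac{9893358}{193} + \frac{1}{\frac{5386}{26267} - \frac{i \sqrt{13883}}{55077}}}$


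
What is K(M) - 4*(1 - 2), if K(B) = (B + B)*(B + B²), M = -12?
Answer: -3164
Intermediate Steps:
K(B) = 2*B*(B + B²) (K(B) = (2*B)*(B + B²) = 2*B*(B + B²))
K(M) - 4*(1 - 2) = 2*(-12)²*(1 - 12) - 4*(1 - 2) = 2*144*(-11) - 4*(-1) = -3168 - 1*(-4) = -3168 + 4 = -3164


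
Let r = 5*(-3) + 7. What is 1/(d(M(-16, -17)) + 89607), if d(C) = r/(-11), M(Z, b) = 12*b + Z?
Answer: 11/985685 ≈ 1.1160e-5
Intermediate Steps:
r = -8 (r = -15 + 7 = -8)
M(Z, b) = Z + 12*b
d(C) = 8/11 (d(C) = -8/(-11) = -8*(-1/11) = 8/11)
1/(d(M(-16, -17)) + 89607) = 1/(8/11 + 89607) = 1/(985685/11) = 11/985685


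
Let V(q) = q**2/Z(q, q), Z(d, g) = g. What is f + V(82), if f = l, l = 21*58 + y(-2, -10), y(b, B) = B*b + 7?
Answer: 1327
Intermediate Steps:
y(b, B) = 7 + B*b
V(q) = q (V(q) = q**2/q = q)
l = 1245 (l = 21*58 + (7 - 10*(-2)) = 1218 + (7 + 20) = 1218 + 27 = 1245)
f = 1245
f + V(82) = 1245 + 82 = 1327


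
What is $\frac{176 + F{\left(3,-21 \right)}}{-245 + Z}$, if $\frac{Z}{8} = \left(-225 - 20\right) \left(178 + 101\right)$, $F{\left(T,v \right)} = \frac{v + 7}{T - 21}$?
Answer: $- \frac{1591}{4923765} \approx -0.00032313$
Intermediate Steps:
$F{\left(T,v \right)} = \frac{7 + v}{-21 + T}$
$Z = -546840$ ($Z = 8 \left(-225 - 20\right) \left(178 + 101\right) = 8 \left(\left(-245\right) 279\right) = 8 \left(-68355\right) = -546840$)
$\frac{176 + F{\left(3,-21 \right)}}{-245 + Z} = \frac{176 + \frac{7 - 21}{-21 + 3}}{-245 - 546840} = \frac{176 + \frac{1}{-18} \left(-14\right)}{-547085} = \left(176 - - \frac{7}{9}\right) \left(- \frac{1}{547085}\right) = \left(176 + \frac{7}{9}\right) \left(- \frac{1}{547085}\right) = \frac{1591}{9} \left(- \frac{1}{547085}\right) = - \frac{1591}{4923765}$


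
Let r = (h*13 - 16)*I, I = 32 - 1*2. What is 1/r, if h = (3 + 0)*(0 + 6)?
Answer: 1/6540 ≈ 0.00015291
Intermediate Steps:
h = 18 (h = 3*6 = 18)
I = 30 (I = 32 - 2 = 30)
r = 6540 (r = (18*13 - 16)*30 = (234 - 16)*30 = 218*30 = 6540)
1/r = 1/6540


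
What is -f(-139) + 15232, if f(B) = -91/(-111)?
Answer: 1690661/111 ≈ 15231.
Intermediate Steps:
f(B) = 91/111 (f(B) = -91*(-1/111) = 91/111)
-f(-139) + 15232 = -1*91/111 + 15232 = -91/111 + 15232 = 1690661/111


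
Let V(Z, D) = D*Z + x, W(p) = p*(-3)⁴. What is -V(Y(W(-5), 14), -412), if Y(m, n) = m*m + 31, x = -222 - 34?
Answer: 67591328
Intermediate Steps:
x = -256
W(p) = 81*p (W(p) = p*81 = 81*p)
Y(m, n) = 31 + m² (Y(m, n) = m² + 31 = 31 + m²)
V(Z, D) = -256 + D*Z (V(Z, D) = D*Z - 256 = -256 + D*Z)
-V(Y(W(-5), 14), -412) = -(-256 - 412*(31 + (81*(-5))²)) = -(-256 - 412*(31 + (-405)²)) = -(-256 - 412*(31 + 164025)) = -(-256 - 412*164056) = -(-256 - 67591072) = -1*(-67591328) = 67591328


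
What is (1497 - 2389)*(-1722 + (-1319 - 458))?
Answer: 3121108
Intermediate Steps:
(1497 - 2389)*(-1722 + (-1319 - 458)) = -892*(-1722 - 1777) = -892*(-3499) = 3121108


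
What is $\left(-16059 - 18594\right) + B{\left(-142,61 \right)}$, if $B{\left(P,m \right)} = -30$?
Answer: $-34683$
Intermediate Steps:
$\left(-16059 - 18594\right) + B{\left(-142,61 \right)} = \left(-16059 - 18594\right) - 30 = -34653 - 30 = -34683$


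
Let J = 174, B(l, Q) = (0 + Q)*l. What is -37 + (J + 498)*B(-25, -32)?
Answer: 537563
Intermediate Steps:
B(l, Q) = Q*l
-37 + (J + 498)*B(-25, -32) = -37 + (174 + 498)*(-32*(-25)) = -37 + 672*800 = -37 + 537600 = 537563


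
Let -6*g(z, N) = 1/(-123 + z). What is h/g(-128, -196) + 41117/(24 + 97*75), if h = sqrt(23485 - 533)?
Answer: 41117/7299 + 3012*sqrt(5738) ≈ 2.2816e+5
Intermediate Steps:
g(z, N) = -1/(6*(-123 + z))
h = 2*sqrt(5738) (h = sqrt(22952) = 2*sqrt(5738) ≈ 151.50)
h/g(-128, -196) + 41117/(24 + 97*75) = (2*sqrt(5738))/((-1/(-738 + 6*(-128)))) + 41117/(24 + 97*75) = (2*sqrt(5738))/((-1/(-738 - 768))) + 41117/(24 + 7275) = (2*sqrt(5738))/((-1/(-1506))) + 41117/7299 = (2*sqrt(5738))/((-1*(-1/1506))) + 41117*(1/7299) = (2*sqrt(5738))/(1/1506) + 41117/7299 = (2*sqrt(5738))*1506 + 41117/7299 = 3012*sqrt(5738) + 41117/7299 = 41117/7299 + 3012*sqrt(5738)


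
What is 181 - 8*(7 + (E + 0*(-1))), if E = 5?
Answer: 85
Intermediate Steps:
181 - 8*(7 + (E + 0*(-1))) = 181 - 8*(7 + (5 + 0*(-1))) = 181 - 8*(7 + (5 + 0)) = 181 - 8*(7 + 5) = 181 - 8*12 = 181 - 1*96 = 181 - 96 = 85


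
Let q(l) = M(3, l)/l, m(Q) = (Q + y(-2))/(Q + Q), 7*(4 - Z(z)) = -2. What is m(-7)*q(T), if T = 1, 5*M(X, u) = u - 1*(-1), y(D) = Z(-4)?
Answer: 19/245 ≈ 0.077551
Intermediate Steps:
Z(z) = 30/7 (Z(z) = 4 - 1/7*(-2) = 4 + 2/7 = 30/7)
y(D) = 30/7
M(X, u) = 1/5 + u/5 (M(X, u) = (u - 1*(-1))/5 = (u + 1)/5 = (1 + u)/5 = 1/5 + u/5)
m(Q) = (30/7 + Q)/(2*Q) (m(Q) = (Q + 30/7)/(Q + Q) = (30/7 + Q)/((2*Q)) = (30/7 + Q)*(1/(2*Q)) = (30/7 + Q)/(2*Q))
q(l) = (1/5 + l/5)/l
m(-7)*q(T) = ((1/14)*(30 + 7*(-7))/(-7))*((1/5)*(1 + 1)/1) = ((1/14)*(-1/7)*(30 - 49))*((1/5)*1*2) = ((1/14)*(-1/7)*(-19))*(2/5) = (19/98)*(2/5) = 19/245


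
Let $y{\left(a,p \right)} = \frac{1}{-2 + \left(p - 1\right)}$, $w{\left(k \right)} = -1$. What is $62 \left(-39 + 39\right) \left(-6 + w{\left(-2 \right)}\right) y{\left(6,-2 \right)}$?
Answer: $0$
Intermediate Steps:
$y{\left(a,p \right)} = \frac{1}{-3 + p}$ ($y{\left(a,p \right)} = \frac{1}{-2 + \left(p - 1\right)} = \frac{1}{-2 + \left(-1 + p\right)} = \frac{1}{-3 + p}$)
$62 \left(-39 + 39\right) \left(-6 + w{\left(-2 \right)}\right) y{\left(6,-2 \right)} = \frac{62 \left(-39 + 39\right) \left(-6 - 1\right)}{-3 - 2} = \frac{62 \cdot 0 \left(-7\right)}{-5} = 62 \cdot 0 \left(- \frac{1}{5}\right) = 0 \left(- \frac{1}{5}\right) = 0$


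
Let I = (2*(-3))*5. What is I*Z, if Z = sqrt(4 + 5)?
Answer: -90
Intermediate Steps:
Z = 3 (Z = sqrt(9) = 3)
I = -30 (I = -6*5 = -30)
I*Z = -30*3 = -90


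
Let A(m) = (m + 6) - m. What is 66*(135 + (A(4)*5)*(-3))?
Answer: 2970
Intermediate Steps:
A(m) = 6 (A(m) = (6 + m) - m = 6)
66*(135 + (A(4)*5)*(-3)) = 66*(135 + (6*5)*(-3)) = 66*(135 + 30*(-3)) = 66*(135 - 90) = 66*45 = 2970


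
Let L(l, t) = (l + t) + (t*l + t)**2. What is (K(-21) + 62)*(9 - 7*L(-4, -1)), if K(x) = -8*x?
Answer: -4370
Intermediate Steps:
L(l, t) = l + t + (t + l*t)**2 (L(l, t) = (l + t) + (l*t + t)**2 = (l + t) + (t + l*t)**2 = l + t + (t + l*t)**2)
(K(-21) + 62)*(9 - 7*L(-4, -1)) = (-8*(-21) + 62)*(9 - 7*(-4 - 1 + (-1)**2*(1 - 4)**2)) = (168 + 62)*(9 - 7*(-4 - 1 + 1*(-3)**2)) = 230*(9 - 7*(-4 - 1 + 1*9)) = 230*(9 - 7*(-4 - 1 + 9)) = 230*(9 - 7*4) = 230*(9 - 28) = 230*(-19) = -4370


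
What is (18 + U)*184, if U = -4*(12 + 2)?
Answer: -6992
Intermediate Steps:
U = -56 (U = -4*14 = -56)
(18 + U)*184 = (18 - 56)*184 = -38*184 = -6992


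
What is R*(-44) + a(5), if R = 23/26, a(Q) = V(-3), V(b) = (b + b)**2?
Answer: -38/13 ≈ -2.9231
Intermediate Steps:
V(b) = 4*b**2 (V(b) = (2*b)**2 = 4*b**2)
a(Q) = 36 (a(Q) = 4*(-3)**2 = 4*9 = 36)
R = 23/26 (R = 23*(1/26) = 23/26 ≈ 0.88461)
R*(-44) + a(5) = (23/26)*(-44) + 36 = -506/13 + 36 = -38/13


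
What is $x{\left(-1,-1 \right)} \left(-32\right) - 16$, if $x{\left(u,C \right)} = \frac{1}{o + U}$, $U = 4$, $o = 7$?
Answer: $- \frac{208}{11} \approx -18.909$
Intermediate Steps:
$x{\left(u,C \right)} = \frac{1}{11}$ ($x{\left(u,C \right)} = \frac{1}{7 + 4} = \frac{1}{11}$)
$x{\left(-1,-1 \right)} \left(-32\right) - 16 = \frac{1}{11} \left(-32\right) - 16 = - \frac{32}{11} - 16 = - \frac{208}{11}$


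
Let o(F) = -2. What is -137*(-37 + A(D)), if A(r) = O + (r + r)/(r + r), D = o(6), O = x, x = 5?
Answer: 4247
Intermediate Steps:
O = 5
D = -2
A(r) = 6 (A(r) = 5 + (r + r)/(r + r) = 5 + (2*r)/((2*r)) = 5 + (2*r)*(1/(2*r)) = 5 + 1 = 6)
-137*(-37 + A(D)) = -137*(-37 + 6) = -137*(-31) = 4247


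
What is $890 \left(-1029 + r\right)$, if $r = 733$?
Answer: $-263440$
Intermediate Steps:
$890 \left(-1029 + r\right) = 890 \left(-1029 + 733\right) = 890 \left(-296\right) = -263440$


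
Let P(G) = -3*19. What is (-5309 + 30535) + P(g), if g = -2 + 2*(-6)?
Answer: 25169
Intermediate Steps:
g = -14 (g = -2 - 12 = -14)
P(G) = -57
(-5309 + 30535) + P(g) = (-5309 + 30535) - 57 = 25226 - 57 = 25169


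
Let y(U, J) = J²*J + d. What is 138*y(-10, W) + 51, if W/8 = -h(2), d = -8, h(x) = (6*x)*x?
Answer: -976749597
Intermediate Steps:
h(x) = 6*x²
W = -192 (W = 8*(-6*2²) = 8*(-6*4) = 8*(-1*24) = 8*(-24) = -192)
y(U, J) = -8 + J³ (y(U, J) = J²*J - 8 = J³ - 8 = -8 + J³)
138*y(-10, W) + 51 = 138*(-8 + (-192)³) + 51 = 138*(-8 - 7077888) + 51 = 138*(-7077896) + 51 = -976749648 + 51 = -976749597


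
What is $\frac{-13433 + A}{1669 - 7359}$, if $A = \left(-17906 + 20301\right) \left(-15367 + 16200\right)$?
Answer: $- \frac{990801}{2845} \approx -348.26$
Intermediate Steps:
$A = 1995035$ ($A = 2395 \cdot 833 = 1995035$)
$\frac{-13433 + A}{1669 - 7359} = \frac{-13433 + 1995035}{1669 - 7359} = \frac{1981602}{-5690} = 1981602 \left(- \frac{1}{5690}\right) = - \frac{990801}{2845}$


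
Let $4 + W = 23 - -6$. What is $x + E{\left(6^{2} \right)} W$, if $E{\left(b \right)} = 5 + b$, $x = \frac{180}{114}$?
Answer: $\frac{19505}{19} \approx 1026.6$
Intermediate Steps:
$W = 25$ ($W = -4 + \left(23 - -6\right) = -4 + \left(23 + 6\right) = -4 + 29 = 25$)
$x = \frac{30}{19}$ ($x = 180 \cdot \frac{1}{114} = \frac{30}{19} \approx 1.5789$)
$x + E{\left(6^{2} \right)} W = \frac{30}{19} + \left(5 + 6^{2}\right) 25 = \frac{30}{19} + \left(5 + 36\right) 25 = \frac{30}{19} + 41 \cdot 25 = \frac{30}{19} + 1025 = \frac{19505}{19}$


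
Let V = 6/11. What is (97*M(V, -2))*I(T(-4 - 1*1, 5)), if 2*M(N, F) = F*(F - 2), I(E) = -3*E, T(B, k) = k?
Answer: -5820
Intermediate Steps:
V = 6/11 (V = 6*(1/11) = 6/11 ≈ 0.54545)
M(N, F) = F*(-2 + F)/2 (M(N, F) = (F*(F - 2))/2 = (F*(-2 + F))/2 = F*(-2 + F)/2)
(97*M(V, -2))*I(T(-4 - 1*1, 5)) = (97*((½)*(-2)*(-2 - 2)))*(-3*5) = (97*((½)*(-2)*(-4)))*(-15) = (97*4)*(-15) = 388*(-15) = -5820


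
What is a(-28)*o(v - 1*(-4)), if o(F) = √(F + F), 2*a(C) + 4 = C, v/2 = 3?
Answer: -32*√5 ≈ -71.554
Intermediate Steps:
v = 6 (v = 2*3 = 6)
a(C) = -2 + C/2
o(F) = √2*√F (o(F) = √(2*F) = √2*√F)
a(-28)*o(v - 1*(-4)) = (-2 + (½)*(-28))*(√2*√(6 - 1*(-4))) = (-2 - 14)*(√2*√(6 + 4)) = -16*√2*√10 = -32*√5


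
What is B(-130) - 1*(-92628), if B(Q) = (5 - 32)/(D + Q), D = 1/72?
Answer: 866907396/9359 ≈ 92628.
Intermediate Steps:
D = 1/72 ≈ 0.013889
B(Q) = -27/(1/72 + Q) (B(Q) = (5 - 32)/(1/72 + Q) = -27/(1/72 + Q))
B(-130) - 1*(-92628) = -1944/(1 + 72*(-130)) - 1*(-92628) = -1944/(1 - 9360) + 92628 = -1944/(-9359) + 92628 = -1944*(-1/9359) + 92628 = 1944/9359 + 92628 = 866907396/9359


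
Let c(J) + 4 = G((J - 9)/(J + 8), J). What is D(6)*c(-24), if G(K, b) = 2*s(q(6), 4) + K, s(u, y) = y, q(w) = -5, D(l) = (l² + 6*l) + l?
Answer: 3783/8 ≈ 472.88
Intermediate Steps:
D(l) = l² + 7*l
G(K, b) = 8 + K (G(K, b) = 2*4 + K = 8 + K)
c(J) = 4 + (-9 + J)/(8 + J) (c(J) = -4 + (8 + (J - 9)/(J + 8)) = -4 + (8 + (-9 + J)/(8 + J)) = 4 + (-9 + J)/(8 + J))
D(6)*c(-24) = (6*(7 + 6))*((23 + 5*(-24))/(8 - 24)) = (6*13)*((23 - 120)/(-16)) = 78*(-1/16*(-97)) = 78*(97/16) = 3783/8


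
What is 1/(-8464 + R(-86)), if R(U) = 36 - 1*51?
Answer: -1/8479 ≈ -0.00011794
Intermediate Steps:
R(U) = -15 (R(U) = 36 - 51 = -15)
1/(-8464 + R(-86)) = 1/(-8464 - 15) = 1/(-8479) = -1/8479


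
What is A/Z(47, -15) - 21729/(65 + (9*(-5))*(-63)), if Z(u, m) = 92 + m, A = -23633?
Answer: -70208833/223300 ≈ -314.42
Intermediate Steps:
A/Z(47, -15) - 21729/(65 + (9*(-5))*(-63)) = -23633/(92 - 15) - 21729/(65 + (9*(-5))*(-63)) = -23633/77 - 21729/(65 - 45*(-63)) = -23633*1/77 - 21729/(65 + 2835) = -23633/77 - 21729/2900 = -70208833/223300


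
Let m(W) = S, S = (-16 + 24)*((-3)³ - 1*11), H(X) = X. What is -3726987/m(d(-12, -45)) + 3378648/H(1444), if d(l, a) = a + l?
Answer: 84327345/5776 ≈ 14600.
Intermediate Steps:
S = -304 (S = 8*(-27 - 11) = 8*(-38) = -304)
m(W) = -304
-3726987/m(d(-12, -45)) + 3378648/H(1444) = -3726987/(-304) + 3378648/1444 = -3726987*(-1/304) + 3378648*(1/1444) = 3726987/304 + 844662/361 = 84327345/5776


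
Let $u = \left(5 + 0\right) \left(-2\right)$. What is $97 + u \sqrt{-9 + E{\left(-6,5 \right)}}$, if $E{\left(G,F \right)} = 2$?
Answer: $97 - 10 i \sqrt{7} \approx 97.0 - 26.458 i$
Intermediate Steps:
$u = -10$ ($u = 5 \left(-2\right) = -10$)
$97 + u \sqrt{-9 + E{\left(-6,5 \right)}} = 97 - 10 \sqrt{-9 + 2} = 97 - 10 \sqrt{-7} = 97 - 10 i \sqrt{7}$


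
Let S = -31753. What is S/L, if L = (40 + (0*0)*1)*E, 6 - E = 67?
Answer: 31753/2440 ≈ 13.014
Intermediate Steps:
E = -61 (E = 6 - 1*67 = 6 - 67 = -61)
L = -2440 (L = (40 + (0*0)*1)*(-61) = (40 + 0*1)*(-61) = (40 + 0)*(-61) = 40*(-61) = -2440)
S/L = -31753/(-2440) = -31753*(-1/2440) = 31753/2440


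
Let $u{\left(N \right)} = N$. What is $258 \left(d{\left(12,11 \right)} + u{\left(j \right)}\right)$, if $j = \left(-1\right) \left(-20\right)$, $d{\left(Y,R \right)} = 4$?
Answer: $6192$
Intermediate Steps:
$j = 20$
$258 \left(d{\left(12,11 \right)} + u{\left(j \right)}\right) = 258 \left(4 + 20\right) = 258 \cdot 24 = 6192$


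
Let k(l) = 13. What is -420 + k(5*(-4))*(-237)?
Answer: -3501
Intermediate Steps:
-420 + k(5*(-4))*(-237) = -420 + 13*(-237) = -420 - 3081 = -3501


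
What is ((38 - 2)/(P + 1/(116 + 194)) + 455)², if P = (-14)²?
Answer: 764932604482225/3691899121 ≈ 2.0719e+5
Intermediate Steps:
P = 196
((38 - 2)/(P + 1/(116 + 194)) + 455)² = ((38 - 2)/(196 + 1/(116 + 194)) + 455)² = (36/(196 + 1/310) + 455)² = (36/(60761/310) + 455)² = (36*(310/60761) + 455)² = (11160/60761 + 455)² = (27657415/60761)² = 764932604482225/3691899121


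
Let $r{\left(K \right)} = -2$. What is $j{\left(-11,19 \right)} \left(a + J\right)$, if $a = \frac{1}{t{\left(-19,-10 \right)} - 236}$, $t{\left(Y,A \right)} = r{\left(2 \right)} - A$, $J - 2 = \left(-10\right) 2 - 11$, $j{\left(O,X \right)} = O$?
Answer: $\frac{72743}{228} \approx 319.05$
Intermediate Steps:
$J = -29$ ($J = 2 - 31 = -29$)
$t{\left(Y,A \right)} = -2 - A$
$a = - \frac{1}{228}$ ($a = \frac{1}{\left(-2 - -10\right) - 236} = \frac{1}{\left(-2 + 10\right) - 236} = \frac{1}{8 - 236} = \frac{1}{-228} = - \frac{1}{228} \approx -0.004386$)
$j{\left(-11,19 \right)} \left(a + J\right) = - 11 \left(- \frac{1}{228} - 29\right) = \left(-11\right) \left(- \frac{6613}{228}\right) = \frac{72743}{228}$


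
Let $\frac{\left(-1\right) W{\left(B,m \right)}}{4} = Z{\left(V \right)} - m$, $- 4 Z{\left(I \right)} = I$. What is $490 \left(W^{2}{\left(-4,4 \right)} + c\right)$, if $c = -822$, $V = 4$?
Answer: $-206780$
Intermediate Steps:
$Z{\left(I \right)} = - \frac{I}{4}$
$W{\left(B,m \right)} = 4 + 4 m$ ($W{\left(B,m \right)} = - 4 \left(\left(- \frac{1}{4}\right) 4 - m\right) = - 4 \left(-1 - m\right) = 4 + 4 m$)
$490 \left(W^{2}{\left(-4,4 \right)} + c\right) = 490 \left(\left(4 + 4 \cdot 4\right)^{2} - 822\right) = 490 \left(\left(4 + 16\right)^{2} - 822\right) = 490 \left(20^{2} - 822\right) = 490 \left(400 - 822\right) = 490 \left(-422\right) = -206780$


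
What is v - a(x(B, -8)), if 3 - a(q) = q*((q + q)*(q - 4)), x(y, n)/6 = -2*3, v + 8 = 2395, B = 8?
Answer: -101296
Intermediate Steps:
v = 2387 (v = -8 + 2395 = 2387)
x(y, n) = -36 (x(y, n) = 6*(-2*3) = 6*(-6) = -36)
a(q) = 3 - 2*q²*(-4 + q) (a(q) = 3 - q*(q + q)*(q - 4) = 3 - q*(2*q)*(-4 + q) = 3 - q*2*q*(-4 + q) = 3 - 2*q²*(-4 + q))
v - a(x(B, -8)) = 2387 - (3 - 2*(-36)³ + 8*(-36)²) = 2387 - (3 - 2*(-46656) + 8*1296) = 2387 - (3 + 93312 + 10368) = 2387 - 1*103683 = 2387 - 103683 = -101296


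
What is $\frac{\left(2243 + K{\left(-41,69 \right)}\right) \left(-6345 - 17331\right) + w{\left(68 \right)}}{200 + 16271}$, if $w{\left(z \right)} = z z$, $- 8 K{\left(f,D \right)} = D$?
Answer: $- \frac{105792877}{32942} \approx -3211.5$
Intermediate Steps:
$K{\left(f,D \right)} = - \frac{D}{8}$
$w{\left(z \right)} = z^{2}$
$\frac{\left(2243 + K{\left(-41,69 \right)}\right) \left(-6345 - 17331\right) + w{\left(68 \right)}}{200 + 16271} = \frac{\left(2243 - \frac{69}{8}\right) \left(-6345 - 17331\right) + 68^{2}}{200 + 16271} = \frac{\left(2243 - \frac{69}{8}\right) \left(-23676\right) + 4624}{16471} = \left(\frac{17875}{8} \left(-23676\right) + 4624\right) \frac{1}{16471} = \left(- \frac{105802125}{2} + 4624\right) \frac{1}{16471} = \left(- \frac{105792877}{2}\right) \frac{1}{16471} = - \frac{105792877}{32942}$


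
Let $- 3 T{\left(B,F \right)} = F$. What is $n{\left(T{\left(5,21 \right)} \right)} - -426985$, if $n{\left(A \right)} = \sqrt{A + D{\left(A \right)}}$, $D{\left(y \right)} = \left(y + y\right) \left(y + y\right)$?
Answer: $426985 + 3 \sqrt{21} \approx 4.27 \cdot 10^{5}$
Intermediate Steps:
$D{\left(y \right)} = 4 y^{2}$ ($D{\left(y \right)} = 2 y 2 y = 4 y^{2}$)
$T{\left(B,F \right)} = - \frac{F}{3}$
$n{\left(A \right)} = \sqrt{A + 4 A^{2}}$
$n{\left(T{\left(5,21 \right)} \right)} - -426985 = \sqrt{\left(- \frac{1}{3}\right) 21 \left(1 + 4 \left(\left(- \frac{1}{3}\right) 21\right)\right)} - -426985 = \sqrt{- 7 \left(1 + 4 \left(-7\right)\right)} + 426985 = \sqrt{- 7 \left(1 - 28\right)} + 426985 = \sqrt{\left(-7\right) \left(-27\right)} + 426985 = \sqrt{189} + 426985 = 3 \sqrt{21} + 426985 = 426985 + 3 \sqrt{21}$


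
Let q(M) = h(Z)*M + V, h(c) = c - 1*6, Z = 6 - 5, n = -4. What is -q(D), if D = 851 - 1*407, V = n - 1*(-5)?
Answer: 2219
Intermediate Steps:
Z = 1
h(c) = -6 + c (h(c) = c - 6 = -6 + c)
V = 1 (V = -4 - 1*(-5) = -4 + 5 = 1)
D = 444 (D = 851 - 407 = 444)
q(M) = 1 - 5*M (q(M) = (-6 + 1)*M + 1 = -5*M + 1 = 1 - 5*M)
-q(D) = -(1 - 5*444) = -(1 - 2220) = -1*(-2219) = 2219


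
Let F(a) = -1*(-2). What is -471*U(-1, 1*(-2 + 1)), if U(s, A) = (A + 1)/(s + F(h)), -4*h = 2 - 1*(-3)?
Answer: 0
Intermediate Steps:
h = -5/4 (h = -(2 - 1*(-3))/4 = -(2 + 3)/4 = -1/4*5 = -5/4 ≈ -1.2500)
F(a) = 2
U(s, A) = (1 + A)/(2 + s) (U(s, A) = (A + 1)/(s + 2) = (1 + A)/(2 + s))
-471*U(-1, 1*(-2 + 1)) = -471*(1 + 1*(-2 + 1))/(2 - 1) = -471*(1 + 1*(-1))/1 = -471*(1 - 1) = -471*0 = 0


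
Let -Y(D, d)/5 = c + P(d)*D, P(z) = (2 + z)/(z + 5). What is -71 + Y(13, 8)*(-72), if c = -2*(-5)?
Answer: 7129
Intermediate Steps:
c = 10
P(z) = (2 + z)/(5 + z)
Y(D, d) = -50 - 5*D*(2 + d)/(5 + d) (Y(D, d) = -5*(10 + ((2 + d)/(5 + d))*D) = -5*(10 + D*(2 + d)/(5 + d)) = -50 - 5*D*(2 + d)/(5 + d))
-71 + Y(13, 8)*(-72) = -71 + (5*(-50 - 10*8 - 1*13*(2 + 8))/(5 + 8))*(-72) = -71 + (5*(-50 - 80 - 1*13*10)/13)*(-72) = -71 + (5*(1/13)*(-50 - 80 - 130))*(-72) = -71 + (5*(1/13)*(-260))*(-72) = -71 - 100*(-72) = -71 + 7200 = 7129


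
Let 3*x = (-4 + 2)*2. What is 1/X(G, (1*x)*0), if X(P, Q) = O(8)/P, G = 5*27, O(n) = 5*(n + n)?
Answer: 27/16 ≈ 1.6875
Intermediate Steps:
x = -4/3 (x = ((-4 + 2)*2)/3 = (-2*2)/3 = (⅓)*(-4) = -4/3 ≈ -1.3333)
O(n) = 10*n (O(n) = 5*(2*n) = 10*n)
G = 135
X(P, Q) = 80/P (X(P, Q) = (10*8)/P = 80/P)
1/X(G, (1*x)*0) = 1/(80/135) = 1/(80*(1/135)) = 1/(16/27) = 27/16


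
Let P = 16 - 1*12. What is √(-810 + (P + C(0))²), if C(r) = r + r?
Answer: I*√794 ≈ 28.178*I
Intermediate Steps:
C(r) = 2*r
P = 4 (P = 16 - 12 = 4)
√(-810 + (P + C(0))²) = √(-810 + (4 + 2*0)²) = √(-810 + (4 + 0)²) = √(-810 + 4²) = √(-810 + 16) = √(-794) = I*√794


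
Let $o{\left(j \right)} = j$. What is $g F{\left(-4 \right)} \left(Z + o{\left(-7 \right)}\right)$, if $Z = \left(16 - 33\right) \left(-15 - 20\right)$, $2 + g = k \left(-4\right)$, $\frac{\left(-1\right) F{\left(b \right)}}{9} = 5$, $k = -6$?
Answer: $-582120$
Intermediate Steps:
$F{\left(b \right)} = -45$ ($F{\left(b \right)} = \left(-9\right) 5 = -45$)
$g = 22$ ($g = -2 - -24 = -2 + 24 = 22$)
$Z = 595$ ($Z = \left(-17\right) \left(-35\right) = 595$)
$g F{\left(-4 \right)} \left(Z + o{\left(-7 \right)}\right) = 22 \left(- 45 \left(595 - 7\right)\right) = 22 \left(\left(-45\right) 588\right) = 22 \left(-26460\right) = -582120$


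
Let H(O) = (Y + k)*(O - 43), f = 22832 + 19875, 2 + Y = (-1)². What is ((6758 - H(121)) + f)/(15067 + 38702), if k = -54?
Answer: 53755/53769 ≈ 0.99974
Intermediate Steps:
Y = -1 (Y = -2 + (-1)² = -2 + 1 = -1)
f = 42707
H(O) = 2365 - 55*O (H(O) = (-1 - 54)*(O - 43) = -55*(-43 + O) = 2365 - 55*O)
((6758 - H(121)) + f)/(15067 + 38702) = ((6758 - (2365 - 55*121)) + 42707)/(15067 + 38702) = ((6758 - (2365 - 6655)) + 42707)/53769 = ((6758 - 1*(-4290)) + 42707)*(1/53769) = ((6758 + 4290) + 42707)*(1/53769) = (11048 + 42707)*(1/53769) = 53755*(1/53769) = 53755/53769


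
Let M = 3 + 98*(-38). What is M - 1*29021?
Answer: -32742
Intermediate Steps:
M = -3721 (M = 3 - 3724 = -3721)
M - 1*29021 = -3721 - 1*29021 = -3721 - 29021 = -32742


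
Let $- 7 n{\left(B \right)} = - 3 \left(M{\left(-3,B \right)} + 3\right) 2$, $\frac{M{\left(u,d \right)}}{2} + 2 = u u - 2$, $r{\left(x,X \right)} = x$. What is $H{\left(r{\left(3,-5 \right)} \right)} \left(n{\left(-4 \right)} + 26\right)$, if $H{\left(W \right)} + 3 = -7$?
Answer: $- \frac{2600}{7} \approx -371.43$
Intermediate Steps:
$M{\left(u,d \right)} = -8 + 2 u^{2}$ ($M{\left(u,d \right)} = -4 + 2 \left(u u - 2\right) = -4 + 2 \left(u^{2} - 2\right) = -4 + 2 \left(-2 + u^{2}\right) = -4 + \left(-4 + 2 u^{2}\right) = -8 + 2 u^{2}$)
$H{\left(W \right)} = -10$ ($H{\left(W \right)} = -3 - 7 = -10$)
$n{\left(B \right)} = \frac{78}{7}$ ($n{\left(B \right)} = - \frac{\left(-3\right) \left(\left(-8 + 2 \left(-3\right)^{2}\right) + 3\right) 2}{7} = - \frac{\left(-3\right) \left(\left(-8 + 2 \cdot 9\right) + 3\right) 2}{7} = - \frac{\left(-3\right) \left(\left(-8 + 18\right) + 3\right) 2}{7} = - \frac{\left(-3\right) \left(10 + 3\right) 2}{7} = - \frac{\left(-3\right) 13 \cdot 2}{7} = - \frac{\left(-3\right) 26}{7} = \left(- \frac{1}{7}\right) \left(-78\right) = \frac{78}{7}$)
$H{\left(r{\left(3,-5 \right)} \right)} \left(n{\left(-4 \right)} + 26\right) = - 10 \left(\frac{78}{7} + 26\right) = \left(-10\right) \frac{260}{7} = - \frac{2600}{7}$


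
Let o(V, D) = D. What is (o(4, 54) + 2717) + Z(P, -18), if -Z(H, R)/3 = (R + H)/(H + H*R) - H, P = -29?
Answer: 1323353/493 ≈ 2684.3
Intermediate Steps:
Z(H, R) = 3*H - 3*(H + R)/(H + H*R) (Z(H, R) = -3*((R + H)/(H + H*R) - H) = -3*((H + R)/(H + H*R) - H) = -3*(-H + (H + R)/(H + H*R)) = 3*H - 3*(H + R)/(H + H*R))
(o(4, 54) + 2717) + Z(P, -18) = (54 + 2717) + 3*((-29)**2 - 1*(-29) - 1*(-18) - 18*(-29)**2)/(-29*(1 - 18)) = 2771 + 3*(-1/29)*(841 + 29 + 18 - 18*841)/(-17) = 2771 + 3*(-1/29)*(-1/17)*(841 + 29 + 18 - 15138) = 2771 + 3*(-1/29)*(-1/17)*(-14250) = 2771 - 42750/493 = 1323353/493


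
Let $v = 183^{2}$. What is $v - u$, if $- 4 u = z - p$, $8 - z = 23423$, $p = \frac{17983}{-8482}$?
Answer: $\frac{937626745}{33928} \approx 27636.0$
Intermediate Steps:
$p = - \frac{17983}{8482}$ ($p = 17983 \left(- \frac{1}{8482}\right) = - \frac{17983}{8482} \approx -2.1201$)
$z = -23415$ ($z = 8 - 23423 = -23415$)
$u = \frac{198588047}{33928}$ ($u = - \frac{-23415 - - \frac{17983}{8482}}{4} = - \frac{-23415 + \frac{17983}{8482}}{4} = \left(- \frac{1}{4}\right) \left(- \frac{198588047}{8482}\right) = \frac{198588047}{33928} \approx 5853.2$)
$v = 33489$
$v - u = 33489 - \frac{198588047}{33928} = \frac{937626745}{33928}$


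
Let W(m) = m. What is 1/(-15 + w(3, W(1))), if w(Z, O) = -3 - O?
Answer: -1/19 ≈ -0.052632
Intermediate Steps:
1/(-15 + w(3, W(1))) = 1/(-15 + (-3 - 1*1)) = 1/(-15 + (-3 - 1)) = 1/(-15 - 4) = 1/(-19) = -1/19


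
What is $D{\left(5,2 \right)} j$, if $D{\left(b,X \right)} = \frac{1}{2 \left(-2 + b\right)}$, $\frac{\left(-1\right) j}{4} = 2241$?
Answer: $-1494$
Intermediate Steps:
$j = -8964$ ($j = \left(-4\right) 2241 = -8964$)
$D{\left(b,X \right)} = \frac{1}{-4 + 2 b}$
$D{\left(5,2 \right)} j = \frac{1}{2 \left(-2 + 5\right)} \left(-8964\right) = \frac{1}{2 \cdot 3} \left(-8964\right) = \frac{1}{2} \cdot \frac{1}{3} \left(-8964\right) = \frac{1}{6} \left(-8964\right) = -1494$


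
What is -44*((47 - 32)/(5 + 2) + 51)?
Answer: -16368/7 ≈ -2338.3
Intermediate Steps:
-44*((47 - 32)/(5 + 2) + 51) = -44*(15/7 + 51) = -44*372/7 = -16368/7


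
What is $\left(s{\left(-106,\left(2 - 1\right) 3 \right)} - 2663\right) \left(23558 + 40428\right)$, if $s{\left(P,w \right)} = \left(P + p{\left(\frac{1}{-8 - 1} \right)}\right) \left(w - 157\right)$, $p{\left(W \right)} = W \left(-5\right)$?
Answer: $\frac{7817745494}{9} \approx 8.6864 \cdot 10^{8}$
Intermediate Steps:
$p{\left(W \right)} = - 5 W$
$s{\left(P,w \right)} = \left(-157 + w\right) \left(\frac{5}{9} + P\right)$ ($s{\left(P,w \right)} = \left(P - \frac{5}{-8 - 1}\right) \left(w - 157\right) = \left(P - \frac{5}{-9}\right) \left(-157 + w\right) = \left(P - - \frac{5}{9}\right) \left(-157 + w\right) = \left(P + \frac{5}{9}\right) \left(-157 + w\right) = \left(\frac{5}{9} + P\right) \left(-157 + w\right) = \left(-157 + w\right) \left(\frac{5}{9} + P\right)$)
$\left(s{\left(-106,\left(2 - 1\right) 3 \right)} - 2663\right) \left(23558 + 40428\right) = \left(\left(- \frac{785}{9} - -16642 + \frac{5 \left(2 - 1\right) 3}{9} - 106 \left(2 - 1\right) 3\right) - 2663\right) \left(23558 + 40428\right) = \left(\left(- \frac{785}{9} + 16642 + \frac{5 \cdot 1 \cdot 3}{9} - 106 \cdot 1 \cdot 3\right) - 2663\right) 63986 = \left(\left(- \frac{785}{9} + 16642 + \frac{5}{9} \cdot 3 - 318\right) - 2663\right) 63986 = \left(\left(- \frac{785}{9} + 16642 + \frac{5}{3} - 318\right) - 2663\right) 63986 = \left(\frac{146146}{9} - 2663\right) 63986 = \frac{122179}{9} \cdot 63986 = \frac{7817745494}{9}$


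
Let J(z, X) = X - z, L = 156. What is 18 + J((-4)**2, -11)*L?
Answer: -4194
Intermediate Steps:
18 + J((-4)**2, -11)*L = 18 + (-11 - 1*(-4)**2)*156 = 18 + (-11 - 1*16)*156 = 18 + (-11 - 16)*156 = 18 - 27*156 = 18 - 4212 = -4194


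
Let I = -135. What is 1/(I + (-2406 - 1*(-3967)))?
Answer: 1/1426 ≈ 0.00070126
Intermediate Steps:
1/(I + (-2406 - 1*(-3967))) = 1/(-135 + (-2406 - 1*(-3967))) = 1/(-135 + (-2406 + 3967)) = 1/(-135 + 1561) = 1/1426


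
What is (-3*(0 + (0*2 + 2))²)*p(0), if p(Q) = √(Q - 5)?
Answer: -12*I*√5 ≈ -26.833*I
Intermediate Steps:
p(Q) = √(-5 + Q)
(-3*(0 + (0*2 + 2))²)*p(0) = (-3*(0 + (0*2 + 2))²)*√(-5 + 0) = (-3*(0 + (0 + 2))²)*√(-5) = (-3*(0 + 2)²)*(I*√5) = (-3*2²)*(I*√5) = (-3*4)*(I*√5) = -12*I*√5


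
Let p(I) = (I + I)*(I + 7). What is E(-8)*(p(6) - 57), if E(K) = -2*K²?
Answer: -12672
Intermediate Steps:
p(I) = 2*I*(7 + I) (p(I) = (2*I)*(7 + I) = 2*I*(7 + I))
E(-8)*(p(6) - 57) = (-2*(-8)²)*(2*6*(7 + 6) - 57) = (-2*64)*(2*6*13 - 57) = -128*(156 - 57) = -128*99 = -12672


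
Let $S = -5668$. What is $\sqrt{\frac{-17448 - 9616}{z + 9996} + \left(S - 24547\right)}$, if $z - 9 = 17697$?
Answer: $\frac{i \sqrt{7951908443}}{513} \approx 173.83 i$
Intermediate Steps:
$z = 17706$ ($z = 9 + 17697 = 17706$)
$\sqrt{\frac{-17448 - 9616}{z + 9996} + \left(S - 24547\right)} = \sqrt{\frac{-17448 - 9616}{17706 + 9996} - 30215} = \sqrt{- \frac{27064}{27702} - 30215} = \sqrt{\left(-27064\right) \frac{1}{27702} - 30215} = \sqrt{- \frac{13532}{13851} - 30215} = \sqrt{- \frac{418521497}{13851}} = \frac{i \sqrt{7951908443}}{513}$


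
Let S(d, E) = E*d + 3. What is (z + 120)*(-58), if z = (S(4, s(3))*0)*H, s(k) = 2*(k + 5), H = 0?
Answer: -6960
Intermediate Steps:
s(k) = 10 + 2*k (s(k) = 2*(5 + k) = 10 + 2*k)
S(d, E) = 3 + E*d
z = 0 (z = ((3 + (10 + 2*3)*4)*0)*0 = ((3 + (10 + 6)*4)*0)*0 = ((3 + 16*4)*0)*0 = ((3 + 64)*0)*0 = (67*0)*0 = 0*0 = 0)
(z + 120)*(-58) = (0 + 120)*(-58) = 120*(-58) = -6960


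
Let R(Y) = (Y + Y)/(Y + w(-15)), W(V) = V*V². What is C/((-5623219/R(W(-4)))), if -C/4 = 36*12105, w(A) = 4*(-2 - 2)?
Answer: 2788992/5623219 ≈ 0.49598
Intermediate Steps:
w(A) = -16 (w(A) = 4*(-4) = -16)
W(V) = V³
R(Y) = 2*Y/(-16 + Y) (R(Y) = (Y + Y)/(Y - 16) = (2*Y)/(-16 + Y) = 2*Y/(-16 + Y))
C = -1743120 (C = -144*12105 = -4*435780 = -1743120)
C/((-5623219/R(W(-4)))) = -1743120*128/(5623219*(-16 + (-4)³)) = -1743120*128/(5623219*(-16 - 64)) = -1743120/((-5623219/(2*(-64)/(-80)))) = -1743120/((-5623219/(2*(-64)*(-1/80)))) = -1743120/((-5623219/8/5)) = -1743120/((-5623219*5/8)) = -1743120/(-28116095/8) = -1743120*(-8/28116095) = 2788992/5623219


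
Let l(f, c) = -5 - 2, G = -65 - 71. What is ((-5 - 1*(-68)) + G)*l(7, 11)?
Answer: 511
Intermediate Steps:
G = -136
l(f, c) = -7
((-5 - 1*(-68)) + G)*l(7, 11) = ((-5 - 1*(-68)) - 136)*(-7) = ((-5 + 68) - 136)*(-7) = (63 - 136)*(-7) = -73*(-7) = 511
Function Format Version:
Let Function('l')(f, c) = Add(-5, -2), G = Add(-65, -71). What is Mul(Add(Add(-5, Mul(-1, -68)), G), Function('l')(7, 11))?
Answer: 511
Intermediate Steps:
G = -136
Function('l')(f, c) = -7
Mul(Add(Add(-5, Mul(-1, -68)), G), Function('l')(7, 11)) = Mul(Add(Add(-5, Mul(-1, -68)), -136), -7) = Mul(Add(Add(-5, 68), -136), -7) = Mul(Add(63, -136), -7) = Mul(-73, -7) = 511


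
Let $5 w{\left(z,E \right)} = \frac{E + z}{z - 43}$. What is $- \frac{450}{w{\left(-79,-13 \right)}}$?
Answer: $- \frac{68625}{23} \approx -2983.7$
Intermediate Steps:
$w{\left(z,E \right)} = \frac{E + z}{5 \left(-43 + z\right)}$ ($w{\left(z,E \right)} = \frac{\left(E + z\right) \frac{1}{z - 43}}{5} = \frac{\left(E + z\right) \frac{1}{-43 + z}}{5} = \frac{\frac{1}{-43 + z} \left(E + z\right)}{5} = \frac{E + z}{5 \left(-43 + z\right)}$)
$- \frac{450}{w{\left(-79,-13 \right)}} = - \frac{450}{\frac{1}{5} \frac{1}{-43 - 79} \left(-13 - 79\right)} = - \frac{450}{\frac{1}{5} \frac{1}{-122} \left(-92\right)} = - \frac{450}{\frac{1}{5} \left(- \frac{1}{122}\right) \left(-92\right)} = - \frac{450}{\frac{46}{305}} = \left(-450\right) \frac{305}{46} = - \frac{68625}{23}$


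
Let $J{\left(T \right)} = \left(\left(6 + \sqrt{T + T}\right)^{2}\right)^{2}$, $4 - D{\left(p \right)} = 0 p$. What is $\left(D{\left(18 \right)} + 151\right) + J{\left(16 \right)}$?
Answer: $9387 + 6528 \sqrt{2} \approx 18619.0$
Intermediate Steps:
$D{\left(p \right)} = 4$ ($D{\left(p \right)} = 4 - 0 p = 4 - 0 = 4 + 0 = 4$)
$J{\left(T \right)} = \left(6 + \sqrt{2} \sqrt{T}\right)^{4}$ ($J{\left(T \right)} = \left(\left(6 + \sqrt{2 T}\right)^{2}\right)^{2} = \left(\left(6 + \sqrt{2} \sqrt{T}\right)^{2}\right)^{2} = \left(6 + \sqrt{2} \sqrt{T}\right)^{4}$)
$\left(D{\left(18 \right)} + 151\right) + J{\left(16 \right)} = \left(4 + 151\right) + \left(6 + \sqrt{2} \sqrt{16}\right)^{4} = 155 + \left(6 + \sqrt{2} \cdot 4\right)^{4} = 155 + \left(6 + 4 \sqrt{2}\right)^{4}$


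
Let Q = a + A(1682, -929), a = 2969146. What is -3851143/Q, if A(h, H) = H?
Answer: -3851143/2968217 ≈ -1.2975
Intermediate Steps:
Q = 2968217 (Q = 2969146 - 929 = 2968217)
-3851143/Q = -3851143/2968217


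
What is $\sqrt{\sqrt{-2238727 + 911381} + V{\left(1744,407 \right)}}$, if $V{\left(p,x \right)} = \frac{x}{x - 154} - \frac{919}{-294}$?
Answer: $\frac{\sqrt{4418070 + 933156 i \sqrt{1327346}}}{966} \approx 24.05 + 23.952 i$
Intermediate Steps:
$V{\left(p,x \right)} = \frac{919}{294} + \frac{x}{-154 + x}$ ($V{\left(p,x \right)} = \frac{x}{x - 154} - - \frac{919}{294} = \frac{x}{-154 + x} + \frac{919}{294} = \frac{919}{294} + \frac{x}{-154 + x}$)
$\sqrt{\sqrt{-2238727 + 911381} + V{\left(1744,407 \right)}} = \sqrt{\sqrt{-2238727 + 911381} + \frac{-141526 + 1213 \cdot 407}{294 \left(-154 + 407\right)}} = \sqrt{\sqrt{-1327346} + \frac{-141526 + 493691}{294 \cdot 253}} = \sqrt{i \sqrt{1327346} + \frac{1}{294} \cdot \frac{1}{253} \cdot 352165} = \sqrt{i \sqrt{1327346} + \frac{32015}{6762}} = \sqrt{\frac{32015}{6762} + i \sqrt{1327346}}$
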